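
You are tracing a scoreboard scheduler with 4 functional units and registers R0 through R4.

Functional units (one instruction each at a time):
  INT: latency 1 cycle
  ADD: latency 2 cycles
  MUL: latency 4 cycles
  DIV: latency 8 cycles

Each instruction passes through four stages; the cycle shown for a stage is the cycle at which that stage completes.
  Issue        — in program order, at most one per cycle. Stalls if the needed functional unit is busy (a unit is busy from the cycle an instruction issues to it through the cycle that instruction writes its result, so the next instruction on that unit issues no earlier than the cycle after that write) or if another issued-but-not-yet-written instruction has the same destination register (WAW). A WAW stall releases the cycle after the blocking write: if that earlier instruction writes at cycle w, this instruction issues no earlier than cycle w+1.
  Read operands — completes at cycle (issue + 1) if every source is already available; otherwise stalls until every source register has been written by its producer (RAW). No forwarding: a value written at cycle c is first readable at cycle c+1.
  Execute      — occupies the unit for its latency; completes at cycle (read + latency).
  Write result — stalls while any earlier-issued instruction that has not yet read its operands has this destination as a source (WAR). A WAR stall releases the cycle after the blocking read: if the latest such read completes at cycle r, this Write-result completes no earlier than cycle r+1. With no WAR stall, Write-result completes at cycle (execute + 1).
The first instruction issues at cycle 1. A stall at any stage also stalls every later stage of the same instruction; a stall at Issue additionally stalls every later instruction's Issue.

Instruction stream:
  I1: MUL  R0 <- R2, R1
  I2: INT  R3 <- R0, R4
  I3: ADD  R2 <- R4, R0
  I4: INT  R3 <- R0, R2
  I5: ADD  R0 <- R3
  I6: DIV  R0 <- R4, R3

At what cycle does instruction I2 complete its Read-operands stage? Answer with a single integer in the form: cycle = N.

cycle = 8

t=1  I1 dispatched to MUL
t=2  I1 operands ready; I2 dispatched to INT
t=3  I3 dispatched to ADD
t=6  I1 complete
t=7  R0←I1
t=8  I2 operands ready; I3 operands ready
t=9  I2 complete
t=10  R3←I2; I3 complete
t=11  R2←I3; I4 dispatched to INT
t=12  I4 operands ready; I5 dispatched to ADD
t=13  I4 complete
t=14  R3←I4
t=15  I5 operands ready
t=17  I5 complete
t=18  R0←I5
t=19  I6 dispatched to DIV
t=20  I6 operands ready
t=28  I6 complete
t=29  R0←I6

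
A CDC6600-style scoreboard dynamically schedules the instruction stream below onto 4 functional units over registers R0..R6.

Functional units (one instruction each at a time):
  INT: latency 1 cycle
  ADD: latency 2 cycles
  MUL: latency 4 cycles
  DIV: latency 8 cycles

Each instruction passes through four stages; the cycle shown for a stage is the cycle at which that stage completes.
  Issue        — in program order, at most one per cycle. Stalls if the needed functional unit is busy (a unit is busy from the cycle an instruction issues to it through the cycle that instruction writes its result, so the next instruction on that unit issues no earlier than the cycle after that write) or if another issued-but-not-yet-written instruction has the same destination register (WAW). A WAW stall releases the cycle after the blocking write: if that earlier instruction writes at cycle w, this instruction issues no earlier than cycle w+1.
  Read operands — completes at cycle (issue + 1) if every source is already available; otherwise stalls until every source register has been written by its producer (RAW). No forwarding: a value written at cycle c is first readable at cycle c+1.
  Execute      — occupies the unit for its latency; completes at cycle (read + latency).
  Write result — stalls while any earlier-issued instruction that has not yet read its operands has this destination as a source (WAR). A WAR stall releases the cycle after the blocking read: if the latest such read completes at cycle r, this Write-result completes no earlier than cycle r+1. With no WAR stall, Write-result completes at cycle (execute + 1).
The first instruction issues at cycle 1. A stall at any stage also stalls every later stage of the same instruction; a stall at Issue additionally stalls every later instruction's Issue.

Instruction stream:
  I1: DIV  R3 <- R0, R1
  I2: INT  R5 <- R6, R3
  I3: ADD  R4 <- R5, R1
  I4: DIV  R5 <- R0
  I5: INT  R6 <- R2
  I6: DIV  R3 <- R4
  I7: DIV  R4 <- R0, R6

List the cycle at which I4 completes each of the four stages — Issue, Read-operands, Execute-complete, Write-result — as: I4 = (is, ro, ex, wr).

I4 = (15, 16, 24, 25)

I1: IS=1 RO=2 EX=10 WR=11
I2: IS=2 RO=12 EX=13 WR=14  [RAW R3: wait I1 write@11]
I3: IS=3 RO=15 EX=17 WR=18  [RAW R5: wait I2 write@14]
I4: IS=15 RO=16 EX=24 WR=25  [WAW R5: wait I2 write@14]
I5: IS=16 RO=17 EX=18 WR=19
I6: IS=26 RO=27 EX=35 WR=36  [struct: DIV busy until I4 writes@25]
I7: IS=37 RO=38 EX=46 WR=47  [struct: DIV busy until I6 writes@36]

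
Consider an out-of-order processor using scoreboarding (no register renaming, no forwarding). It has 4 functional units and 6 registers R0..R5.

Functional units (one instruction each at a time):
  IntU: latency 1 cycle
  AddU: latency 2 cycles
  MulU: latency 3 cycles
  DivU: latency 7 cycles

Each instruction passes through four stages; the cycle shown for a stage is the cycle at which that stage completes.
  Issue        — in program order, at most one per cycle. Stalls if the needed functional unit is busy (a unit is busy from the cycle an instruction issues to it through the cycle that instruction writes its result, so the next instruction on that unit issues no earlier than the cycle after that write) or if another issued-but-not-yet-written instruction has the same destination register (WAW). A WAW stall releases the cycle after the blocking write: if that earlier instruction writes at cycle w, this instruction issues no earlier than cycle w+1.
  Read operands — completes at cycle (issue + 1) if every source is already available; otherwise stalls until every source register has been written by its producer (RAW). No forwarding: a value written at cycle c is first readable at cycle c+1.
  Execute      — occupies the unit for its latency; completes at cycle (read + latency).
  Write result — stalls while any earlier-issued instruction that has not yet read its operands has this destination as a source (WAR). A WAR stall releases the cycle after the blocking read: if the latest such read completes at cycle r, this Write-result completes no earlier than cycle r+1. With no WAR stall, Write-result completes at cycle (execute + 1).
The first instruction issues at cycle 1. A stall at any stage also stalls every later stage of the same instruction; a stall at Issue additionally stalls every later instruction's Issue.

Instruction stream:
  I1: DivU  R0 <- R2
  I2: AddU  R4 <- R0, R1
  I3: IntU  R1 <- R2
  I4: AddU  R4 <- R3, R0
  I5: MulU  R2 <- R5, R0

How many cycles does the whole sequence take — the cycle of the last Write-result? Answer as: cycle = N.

cycle = 21

[I1] 1/2/9/10
[I2] 2/11/13/14  (RAW R0: wait I1 write@10)
[I3] 3/4/5/12  (WAR R1: wait I2 read@11)
[I4] 15/16/18/19  (struct: AddU busy until I2 writes@14)
[I5] 16/17/20/21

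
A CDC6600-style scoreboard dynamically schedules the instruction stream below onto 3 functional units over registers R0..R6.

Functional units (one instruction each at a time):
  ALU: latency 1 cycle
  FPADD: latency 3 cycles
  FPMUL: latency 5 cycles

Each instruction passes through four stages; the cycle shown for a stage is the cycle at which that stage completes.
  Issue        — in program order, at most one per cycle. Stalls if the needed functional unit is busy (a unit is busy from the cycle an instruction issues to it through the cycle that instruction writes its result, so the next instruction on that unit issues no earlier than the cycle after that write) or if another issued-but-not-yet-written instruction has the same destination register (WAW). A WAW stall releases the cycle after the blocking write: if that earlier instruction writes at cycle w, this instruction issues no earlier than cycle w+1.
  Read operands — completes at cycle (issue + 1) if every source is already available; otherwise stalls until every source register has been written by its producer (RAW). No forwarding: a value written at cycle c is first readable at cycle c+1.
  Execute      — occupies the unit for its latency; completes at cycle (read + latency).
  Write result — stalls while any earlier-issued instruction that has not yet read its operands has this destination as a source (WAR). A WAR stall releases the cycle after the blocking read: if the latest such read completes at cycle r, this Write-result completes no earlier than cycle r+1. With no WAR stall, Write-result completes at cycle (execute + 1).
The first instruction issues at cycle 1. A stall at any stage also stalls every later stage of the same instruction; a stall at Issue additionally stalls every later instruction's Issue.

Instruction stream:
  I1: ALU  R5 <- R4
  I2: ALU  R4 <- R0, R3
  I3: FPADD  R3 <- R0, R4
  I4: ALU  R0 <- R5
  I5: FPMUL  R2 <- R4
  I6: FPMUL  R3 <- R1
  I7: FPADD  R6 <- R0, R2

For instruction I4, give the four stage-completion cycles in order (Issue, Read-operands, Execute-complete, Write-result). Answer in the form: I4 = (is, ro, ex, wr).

I4 = (9, 10, 11, 12)

I1 -> (1, 2, 3, 4)
I2 -> (5, 6, 7, 8)  // struct: ALU busy until I1 writes@4
I3 -> (6, 9, 12, 13)  // RAW R4: wait I2 write@8
I4 -> (9, 10, 11, 12)  // struct: ALU busy until I2 writes@8
I5 -> (10, 11, 16, 17)
I6 -> (18, 19, 24, 25)  // struct: FPMUL busy until I5 writes@17
I7 -> (19, 20, 23, 24)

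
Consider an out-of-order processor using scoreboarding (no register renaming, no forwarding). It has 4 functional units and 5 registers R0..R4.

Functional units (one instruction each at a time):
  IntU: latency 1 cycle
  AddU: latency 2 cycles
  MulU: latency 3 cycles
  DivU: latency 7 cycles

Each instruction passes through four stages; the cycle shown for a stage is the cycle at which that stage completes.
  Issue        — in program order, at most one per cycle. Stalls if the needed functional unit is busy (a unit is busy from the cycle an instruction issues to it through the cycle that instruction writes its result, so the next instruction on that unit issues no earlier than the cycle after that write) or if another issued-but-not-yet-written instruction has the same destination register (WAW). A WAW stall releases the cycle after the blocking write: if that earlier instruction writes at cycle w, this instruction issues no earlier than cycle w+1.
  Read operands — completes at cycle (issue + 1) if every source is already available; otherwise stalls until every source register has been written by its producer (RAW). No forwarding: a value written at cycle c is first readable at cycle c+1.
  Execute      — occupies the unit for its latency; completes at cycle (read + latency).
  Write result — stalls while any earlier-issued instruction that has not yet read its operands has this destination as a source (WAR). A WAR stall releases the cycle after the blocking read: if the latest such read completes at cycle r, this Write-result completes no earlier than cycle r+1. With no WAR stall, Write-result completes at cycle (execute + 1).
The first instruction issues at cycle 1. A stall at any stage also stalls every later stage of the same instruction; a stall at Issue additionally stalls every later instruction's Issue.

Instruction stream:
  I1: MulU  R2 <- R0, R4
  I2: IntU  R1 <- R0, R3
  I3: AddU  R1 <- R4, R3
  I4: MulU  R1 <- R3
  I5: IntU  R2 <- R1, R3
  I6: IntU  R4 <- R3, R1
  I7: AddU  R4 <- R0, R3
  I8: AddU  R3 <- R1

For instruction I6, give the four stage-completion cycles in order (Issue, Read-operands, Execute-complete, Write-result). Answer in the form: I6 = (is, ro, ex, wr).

c1: I1→MulU
c2: I1 RO | I2→IntU
c3: I2 RO
c4: I2 EX
c5: I1 EX | I2 WR R1
c6: I1 WR R2 | I3→AddU
c7: I3 RO
c9: I3 EX
c10: I3 WR R1
c11: I4→MulU
c12: I4 RO | I5→IntU
c15: I4 EX
c16: I4 WR R1
c17: I5 RO
c18: I5 EX
c19: I5 WR R2
c20: I6→IntU
c21: I6 RO
c22: I6 EX
c23: I6 WR R4
c24: I7→AddU
c25: I7 RO
c27: I7 EX
c28: I7 WR R4
c29: I8→AddU
c30: I8 RO
c32: I8 EX
c33: I8 WR R3

I6 = (20, 21, 22, 23)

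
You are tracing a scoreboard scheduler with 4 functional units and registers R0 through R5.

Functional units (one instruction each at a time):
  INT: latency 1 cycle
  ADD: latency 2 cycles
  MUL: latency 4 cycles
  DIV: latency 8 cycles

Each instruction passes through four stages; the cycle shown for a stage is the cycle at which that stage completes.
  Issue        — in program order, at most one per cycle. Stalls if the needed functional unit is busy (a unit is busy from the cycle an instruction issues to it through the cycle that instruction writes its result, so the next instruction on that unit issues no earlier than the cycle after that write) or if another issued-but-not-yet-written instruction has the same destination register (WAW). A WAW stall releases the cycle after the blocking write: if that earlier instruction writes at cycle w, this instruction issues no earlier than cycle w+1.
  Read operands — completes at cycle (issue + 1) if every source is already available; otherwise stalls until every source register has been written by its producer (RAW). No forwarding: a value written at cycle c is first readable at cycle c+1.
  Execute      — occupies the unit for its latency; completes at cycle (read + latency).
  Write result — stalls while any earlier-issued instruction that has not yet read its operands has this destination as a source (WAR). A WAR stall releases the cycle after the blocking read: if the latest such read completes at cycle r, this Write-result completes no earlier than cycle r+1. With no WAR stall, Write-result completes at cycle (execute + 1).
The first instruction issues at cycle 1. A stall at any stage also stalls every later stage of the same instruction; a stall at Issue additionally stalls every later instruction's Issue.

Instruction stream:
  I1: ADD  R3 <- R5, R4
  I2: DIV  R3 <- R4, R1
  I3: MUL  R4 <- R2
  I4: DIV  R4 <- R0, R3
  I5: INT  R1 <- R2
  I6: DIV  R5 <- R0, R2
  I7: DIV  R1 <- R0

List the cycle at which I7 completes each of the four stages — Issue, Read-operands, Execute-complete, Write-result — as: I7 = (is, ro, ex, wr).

c1: I1 dispatched to ADD
c2: I1 operands ready
c4: I1 complete
c5: R3←I1
c6: I2 dispatched to DIV
c7: I2 operands ready · I3 dispatched to MUL
c8: I3 operands ready
c12: I3 complete
c13: R4←I3
c15: I2 complete
c16: R3←I2
c17: I4 dispatched to DIV
c18: I4 operands ready · I5 dispatched to INT
c19: I5 operands ready
c20: I5 complete
c21: R1←I5
c26: I4 complete
c27: R4←I4
c28: I6 dispatched to DIV
c29: I6 operands ready
c37: I6 complete
c38: R5←I6
c39: I7 dispatched to DIV
c40: I7 operands ready
c48: I7 complete
c49: R1←I7

I7 = (39, 40, 48, 49)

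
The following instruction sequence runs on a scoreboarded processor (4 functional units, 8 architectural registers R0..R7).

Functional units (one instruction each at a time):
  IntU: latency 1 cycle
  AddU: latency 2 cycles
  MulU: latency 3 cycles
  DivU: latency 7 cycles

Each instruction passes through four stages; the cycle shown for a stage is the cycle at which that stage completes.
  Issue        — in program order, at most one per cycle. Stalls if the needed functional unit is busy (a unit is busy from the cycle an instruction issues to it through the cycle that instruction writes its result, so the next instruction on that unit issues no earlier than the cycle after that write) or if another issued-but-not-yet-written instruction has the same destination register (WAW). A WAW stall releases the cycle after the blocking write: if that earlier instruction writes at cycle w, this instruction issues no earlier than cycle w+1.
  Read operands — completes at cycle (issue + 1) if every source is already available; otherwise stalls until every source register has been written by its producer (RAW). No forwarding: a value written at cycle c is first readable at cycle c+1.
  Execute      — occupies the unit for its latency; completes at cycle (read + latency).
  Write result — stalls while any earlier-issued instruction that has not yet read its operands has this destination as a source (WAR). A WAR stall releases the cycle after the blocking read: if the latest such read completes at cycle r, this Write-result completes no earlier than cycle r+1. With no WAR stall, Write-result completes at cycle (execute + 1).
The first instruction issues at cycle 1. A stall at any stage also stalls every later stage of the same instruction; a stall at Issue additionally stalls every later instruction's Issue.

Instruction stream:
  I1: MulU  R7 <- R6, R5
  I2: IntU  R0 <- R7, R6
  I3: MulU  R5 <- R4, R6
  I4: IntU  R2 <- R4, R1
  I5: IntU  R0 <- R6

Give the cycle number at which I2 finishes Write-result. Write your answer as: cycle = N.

cycle = 9

I1: IS=1 RO=2 EX=5 WR=6
I2: IS=2 RO=7 EX=8 WR=9  [RAW R7: wait I1 write@6]
I3: IS=7 RO=8 EX=11 WR=12  [struct: MulU busy until I1 writes@6]
I4: IS=10 RO=11 EX=12 WR=13  [struct: IntU busy until I2 writes@9]
I5: IS=14 RO=15 EX=16 WR=17  [struct: IntU busy until I4 writes@13]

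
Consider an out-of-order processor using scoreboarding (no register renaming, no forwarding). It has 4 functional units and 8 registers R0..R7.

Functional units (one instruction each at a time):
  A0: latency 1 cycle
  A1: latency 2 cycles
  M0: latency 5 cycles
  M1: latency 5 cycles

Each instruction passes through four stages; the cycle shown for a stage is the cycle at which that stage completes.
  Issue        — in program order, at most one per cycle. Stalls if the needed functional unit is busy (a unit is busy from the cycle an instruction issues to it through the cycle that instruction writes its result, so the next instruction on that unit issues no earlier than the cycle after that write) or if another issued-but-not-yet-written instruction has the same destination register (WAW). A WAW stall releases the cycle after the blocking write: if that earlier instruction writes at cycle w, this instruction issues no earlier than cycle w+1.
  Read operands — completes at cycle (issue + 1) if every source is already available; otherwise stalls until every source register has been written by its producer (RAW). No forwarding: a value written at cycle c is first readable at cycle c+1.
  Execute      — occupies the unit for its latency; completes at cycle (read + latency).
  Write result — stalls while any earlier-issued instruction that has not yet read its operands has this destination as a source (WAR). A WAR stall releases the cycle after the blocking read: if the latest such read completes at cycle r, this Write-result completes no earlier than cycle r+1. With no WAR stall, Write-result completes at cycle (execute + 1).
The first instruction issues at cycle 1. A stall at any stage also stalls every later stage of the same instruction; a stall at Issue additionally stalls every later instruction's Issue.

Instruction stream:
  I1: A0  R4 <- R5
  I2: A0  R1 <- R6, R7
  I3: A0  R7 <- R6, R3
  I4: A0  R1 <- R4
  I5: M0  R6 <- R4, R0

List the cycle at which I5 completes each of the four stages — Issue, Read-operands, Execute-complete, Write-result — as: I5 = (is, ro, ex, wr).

I5 = (14, 15, 20, 21)

[1] I1 dispatched to A0
[2] I1 operands ready
[3] I1 complete
[4] R4←I1
[5] I2 dispatched to A0
[6] I2 operands ready
[7] I2 complete
[8] R1←I2
[9] I3 dispatched to A0
[10] I3 operands ready
[11] I3 complete
[12] R7←I3
[13] I4 dispatched to A0
[14] I4 operands ready; I5 dispatched to M0
[15] I4 complete; I5 operands ready
[16] R1←I4
[20] I5 complete
[21] R6←I5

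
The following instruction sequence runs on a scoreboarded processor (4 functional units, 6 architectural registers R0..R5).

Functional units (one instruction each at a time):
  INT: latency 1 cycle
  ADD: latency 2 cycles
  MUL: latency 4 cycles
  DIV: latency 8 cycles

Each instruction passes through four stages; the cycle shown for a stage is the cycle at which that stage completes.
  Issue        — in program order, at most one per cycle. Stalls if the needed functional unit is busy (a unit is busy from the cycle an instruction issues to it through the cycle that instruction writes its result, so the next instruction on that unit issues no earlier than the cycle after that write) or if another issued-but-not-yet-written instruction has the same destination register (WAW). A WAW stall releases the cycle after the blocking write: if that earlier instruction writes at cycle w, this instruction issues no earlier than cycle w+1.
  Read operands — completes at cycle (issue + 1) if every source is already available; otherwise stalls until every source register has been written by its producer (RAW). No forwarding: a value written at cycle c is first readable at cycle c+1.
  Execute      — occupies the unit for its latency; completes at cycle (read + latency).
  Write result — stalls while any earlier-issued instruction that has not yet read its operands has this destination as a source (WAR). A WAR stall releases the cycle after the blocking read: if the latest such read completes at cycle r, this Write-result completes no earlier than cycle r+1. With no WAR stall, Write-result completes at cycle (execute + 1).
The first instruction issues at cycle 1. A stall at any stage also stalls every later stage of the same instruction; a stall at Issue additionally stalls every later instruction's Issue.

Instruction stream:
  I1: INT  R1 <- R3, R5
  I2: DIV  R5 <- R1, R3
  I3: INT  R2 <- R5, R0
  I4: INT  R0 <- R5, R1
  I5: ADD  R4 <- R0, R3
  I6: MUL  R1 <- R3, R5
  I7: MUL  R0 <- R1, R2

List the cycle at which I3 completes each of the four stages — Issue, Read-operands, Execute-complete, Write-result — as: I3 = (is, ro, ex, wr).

  I1 | 1 | 2 | 3 | 4
  I2 | 2 | 5 | 13 | 14   RAW R1: wait I1 write@4
  I3 | 5 | 15 | 16 | 17   struct: INT busy until I1 writes@4 · RAW R5: wait I2 write@14
  I4 | 18 | 19 | 20 | 21   struct: INT busy until I3 writes@17
  I5 | 19 | 22 | 24 | 25   RAW R0: wait I4 write@21
  I6 | 20 | 21 | 25 | 26
  I7 | 27 | 28 | 32 | 33   struct: MUL busy until I6 writes@26

I3 = (5, 15, 16, 17)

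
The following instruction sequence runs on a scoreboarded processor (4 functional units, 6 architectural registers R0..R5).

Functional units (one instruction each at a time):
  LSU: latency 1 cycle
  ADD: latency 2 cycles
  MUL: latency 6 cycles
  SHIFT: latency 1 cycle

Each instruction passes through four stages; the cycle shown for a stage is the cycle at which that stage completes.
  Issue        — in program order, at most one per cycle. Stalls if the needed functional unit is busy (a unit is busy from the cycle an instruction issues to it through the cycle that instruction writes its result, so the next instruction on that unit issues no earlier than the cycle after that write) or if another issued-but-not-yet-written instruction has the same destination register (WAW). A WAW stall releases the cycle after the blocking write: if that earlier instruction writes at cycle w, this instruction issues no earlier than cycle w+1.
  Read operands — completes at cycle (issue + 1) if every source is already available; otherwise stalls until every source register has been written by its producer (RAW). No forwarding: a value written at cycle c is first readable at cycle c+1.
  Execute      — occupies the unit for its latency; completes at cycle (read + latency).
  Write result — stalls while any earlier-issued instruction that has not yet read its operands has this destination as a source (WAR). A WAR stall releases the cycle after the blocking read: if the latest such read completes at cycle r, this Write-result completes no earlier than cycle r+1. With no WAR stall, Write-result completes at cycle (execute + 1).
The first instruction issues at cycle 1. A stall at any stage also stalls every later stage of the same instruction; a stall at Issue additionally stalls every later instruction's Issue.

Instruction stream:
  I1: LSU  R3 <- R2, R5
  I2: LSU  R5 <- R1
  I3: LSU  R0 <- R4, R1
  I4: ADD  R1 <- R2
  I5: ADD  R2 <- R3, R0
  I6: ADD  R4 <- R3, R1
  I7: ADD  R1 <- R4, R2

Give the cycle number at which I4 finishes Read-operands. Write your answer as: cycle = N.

I1  is:1  ro:2  ex:3  wr:4
I2  is:5  ro:6  ex:7  wr:8  — struct: LSU busy until I1 writes@4
I3  is:9  ro:10  ex:11  wr:12  — struct: LSU busy until I2 writes@8
I4  is:10  ro:11  ex:13  wr:14
I5  is:15  ro:16  ex:18  wr:19  — struct: ADD busy until I4 writes@14
I6  is:20  ro:21  ex:23  wr:24  — struct: ADD busy until I5 writes@19
I7  is:25  ro:26  ex:28  wr:29  — struct: ADD busy until I6 writes@24

cycle = 11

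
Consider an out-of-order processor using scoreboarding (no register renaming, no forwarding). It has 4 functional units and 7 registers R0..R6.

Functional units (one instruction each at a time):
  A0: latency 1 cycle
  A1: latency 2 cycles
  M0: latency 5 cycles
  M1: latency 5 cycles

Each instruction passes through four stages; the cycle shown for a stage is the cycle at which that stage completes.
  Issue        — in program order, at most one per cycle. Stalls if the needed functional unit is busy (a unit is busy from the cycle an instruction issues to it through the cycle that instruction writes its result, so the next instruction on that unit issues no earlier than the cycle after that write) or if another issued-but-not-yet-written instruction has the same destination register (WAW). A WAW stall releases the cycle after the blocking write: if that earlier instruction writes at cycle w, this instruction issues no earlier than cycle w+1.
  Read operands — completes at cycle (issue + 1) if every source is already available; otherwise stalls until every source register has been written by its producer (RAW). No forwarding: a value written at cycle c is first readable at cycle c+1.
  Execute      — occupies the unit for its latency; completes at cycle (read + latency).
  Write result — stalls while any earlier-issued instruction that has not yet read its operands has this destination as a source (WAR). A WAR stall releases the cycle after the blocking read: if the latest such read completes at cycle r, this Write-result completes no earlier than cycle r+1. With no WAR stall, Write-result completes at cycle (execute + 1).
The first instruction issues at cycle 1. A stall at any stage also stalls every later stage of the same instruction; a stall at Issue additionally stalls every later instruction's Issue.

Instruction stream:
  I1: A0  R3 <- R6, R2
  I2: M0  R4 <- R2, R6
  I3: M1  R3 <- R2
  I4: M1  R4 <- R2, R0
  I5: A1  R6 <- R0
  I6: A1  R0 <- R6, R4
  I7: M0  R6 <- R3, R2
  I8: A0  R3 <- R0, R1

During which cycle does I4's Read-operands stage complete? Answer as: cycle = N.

cycle = 14

t=1  I1 dispatched to A0
t=2  I1 operands ready, I2 dispatched to M0
t=3  I1 complete, I2 operands ready
t=4  R3←I1
t=5  I3 dispatched to M1
t=6  I3 operands ready
t=8  I2 complete
t=9  R4←I2
t=11  I3 complete
t=12  R3←I3
t=13  I4 dispatched to M1
t=14  I4 operands ready, I5 dispatched to A1
t=15  I5 operands ready
t=17  I5 complete
t=18  R6←I5
t=19  I4 complete, I6 dispatched to A1
t=20  R4←I4, I7 dispatched to M0
t=21  I6 operands ready, I7 operands ready, I8 dispatched to A0
t=23  I6 complete
t=24  R0←I6
t=25  I8 operands ready
t=26  I7 complete, I8 complete
t=27  R6←I7, R3←I8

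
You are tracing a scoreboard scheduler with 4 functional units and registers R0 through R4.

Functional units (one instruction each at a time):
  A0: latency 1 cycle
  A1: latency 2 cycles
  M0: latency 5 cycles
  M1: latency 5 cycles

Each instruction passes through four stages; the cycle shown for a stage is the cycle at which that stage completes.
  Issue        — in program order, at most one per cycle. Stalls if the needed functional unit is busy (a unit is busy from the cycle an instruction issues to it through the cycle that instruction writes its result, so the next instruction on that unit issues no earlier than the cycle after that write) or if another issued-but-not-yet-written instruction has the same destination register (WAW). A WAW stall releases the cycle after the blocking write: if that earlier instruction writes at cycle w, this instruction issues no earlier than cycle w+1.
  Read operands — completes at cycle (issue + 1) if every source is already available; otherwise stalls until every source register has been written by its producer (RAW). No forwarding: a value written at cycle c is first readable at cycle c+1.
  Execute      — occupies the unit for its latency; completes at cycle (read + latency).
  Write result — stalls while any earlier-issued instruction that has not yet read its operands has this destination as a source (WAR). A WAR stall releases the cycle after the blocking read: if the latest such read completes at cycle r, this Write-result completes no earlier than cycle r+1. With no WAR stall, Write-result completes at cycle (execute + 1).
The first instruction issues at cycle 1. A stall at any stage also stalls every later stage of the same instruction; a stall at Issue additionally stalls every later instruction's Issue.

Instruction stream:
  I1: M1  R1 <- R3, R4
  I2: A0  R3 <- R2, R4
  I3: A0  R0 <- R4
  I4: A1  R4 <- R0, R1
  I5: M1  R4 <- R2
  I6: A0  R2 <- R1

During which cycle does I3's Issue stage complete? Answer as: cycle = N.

cycle 1: issue I1 (M1)
cycle 2: I1 read-ops | issue I2 (A0)
cycle 3: I2 read-ops
cycle 4: I2 finished on A0
cycle 5: I2→R3
cycle 6: issue I3 (A0)
cycle 7: I1 finished on M1 | I3 read-ops | issue I4 (A1)
cycle 8: I1→R1 | I3 finished on A0
cycle 9: I3→R0
cycle 10: I4 read-ops
cycle 12: I4 finished on A1
cycle 13: I4→R4
cycle 14: issue I5 (M1)
cycle 15: I5 read-ops | issue I6 (A0)
cycle 16: I6 read-ops
cycle 17: I6 finished on A0
cycle 18: I6→R2
cycle 20: I5 finished on M1
cycle 21: I5→R4

cycle = 6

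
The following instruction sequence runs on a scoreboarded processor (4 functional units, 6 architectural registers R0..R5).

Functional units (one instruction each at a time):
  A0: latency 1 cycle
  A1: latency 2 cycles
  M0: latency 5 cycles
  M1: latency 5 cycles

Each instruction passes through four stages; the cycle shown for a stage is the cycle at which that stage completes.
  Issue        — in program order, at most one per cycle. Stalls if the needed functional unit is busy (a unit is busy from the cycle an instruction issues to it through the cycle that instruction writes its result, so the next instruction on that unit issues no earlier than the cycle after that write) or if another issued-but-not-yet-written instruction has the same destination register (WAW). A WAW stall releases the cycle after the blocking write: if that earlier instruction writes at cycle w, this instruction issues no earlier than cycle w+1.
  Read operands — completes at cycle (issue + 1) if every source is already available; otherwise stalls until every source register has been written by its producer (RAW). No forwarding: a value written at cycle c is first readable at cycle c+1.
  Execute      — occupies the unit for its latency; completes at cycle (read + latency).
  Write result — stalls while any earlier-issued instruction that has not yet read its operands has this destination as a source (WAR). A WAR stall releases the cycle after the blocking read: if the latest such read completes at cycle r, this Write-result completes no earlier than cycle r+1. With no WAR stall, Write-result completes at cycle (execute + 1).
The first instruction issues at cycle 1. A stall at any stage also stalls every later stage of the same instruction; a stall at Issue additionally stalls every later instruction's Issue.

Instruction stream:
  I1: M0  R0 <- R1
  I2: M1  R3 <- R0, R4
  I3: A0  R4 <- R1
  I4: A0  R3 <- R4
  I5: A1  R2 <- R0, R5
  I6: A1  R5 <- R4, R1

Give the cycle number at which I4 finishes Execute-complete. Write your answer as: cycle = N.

cycle 1: I1→M0
cycle 2: I1 RO, I2→M1
cycle 3: I3→A0
cycle 4: I3 RO
cycle 5: I3 EX
cycle 7: I1 EX
cycle 8: I1 WR R0
cycle 9: I2 RO
cycle 10: I3 WR R4
cycle 14: I2 EX
cycle 15: I2 WR R3
cycle 16: I4→A0
cycle 17: I4 RO, I5→A1
cycle 18: I4 EX, I5 RO
cycle 19: I4 WR R3
cycle 20: I5 EX
cycle 21: I5 WR R2
cycle 22: I6→A1
cycle 23: I6 RO
cycle 25: I6 EX
cycle 26: I6 WR R5

cycle = 18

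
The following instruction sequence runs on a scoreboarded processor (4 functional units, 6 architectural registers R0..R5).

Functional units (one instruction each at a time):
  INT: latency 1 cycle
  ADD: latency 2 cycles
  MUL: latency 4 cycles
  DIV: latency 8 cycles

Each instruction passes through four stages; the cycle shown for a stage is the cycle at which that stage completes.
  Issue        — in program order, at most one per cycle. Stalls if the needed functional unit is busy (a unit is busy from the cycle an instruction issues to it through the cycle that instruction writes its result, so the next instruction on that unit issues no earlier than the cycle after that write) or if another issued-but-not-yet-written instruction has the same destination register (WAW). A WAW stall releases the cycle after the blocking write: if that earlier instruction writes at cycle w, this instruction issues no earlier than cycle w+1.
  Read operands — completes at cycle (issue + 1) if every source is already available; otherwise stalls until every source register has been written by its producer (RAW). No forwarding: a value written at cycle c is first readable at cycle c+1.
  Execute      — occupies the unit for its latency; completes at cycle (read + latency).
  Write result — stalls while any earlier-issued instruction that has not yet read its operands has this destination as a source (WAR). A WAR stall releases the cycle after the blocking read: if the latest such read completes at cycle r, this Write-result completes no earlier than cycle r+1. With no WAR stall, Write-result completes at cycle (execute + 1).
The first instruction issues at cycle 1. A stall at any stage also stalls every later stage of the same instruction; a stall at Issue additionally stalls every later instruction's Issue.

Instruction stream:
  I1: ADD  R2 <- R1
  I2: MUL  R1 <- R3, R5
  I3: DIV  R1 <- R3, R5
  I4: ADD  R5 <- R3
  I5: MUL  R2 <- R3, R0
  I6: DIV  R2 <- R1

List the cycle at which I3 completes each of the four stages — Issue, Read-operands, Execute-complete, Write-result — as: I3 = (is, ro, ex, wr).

t=1  I1 dispatched to ADD
t=2  I1 operands ready · I2 dispatched to MUL
t=3  I2 operands ready
t=4  I1 complete
t=5  R2←I1
t=7  I2 complete
t=8  R1←I2
t=9  I3 dispatched to DIV
t=10  I3 operands ready · I4 dispatched to ADD
t=11  I4 operands ready · I5 dispatched to MUL
t=12  I5 operands ready
t=13  I4 complete
t=14  R5←I4
t=16  I5 complete
t=17  R2←I5
t=18  I3 complete
t=19  R1←I3
t=20  I6 dispatched to DIV
t=21  I6 operands ready
t=29  I6 complete
t=30  R2←I6

I3 = (9, 10, 18, 19)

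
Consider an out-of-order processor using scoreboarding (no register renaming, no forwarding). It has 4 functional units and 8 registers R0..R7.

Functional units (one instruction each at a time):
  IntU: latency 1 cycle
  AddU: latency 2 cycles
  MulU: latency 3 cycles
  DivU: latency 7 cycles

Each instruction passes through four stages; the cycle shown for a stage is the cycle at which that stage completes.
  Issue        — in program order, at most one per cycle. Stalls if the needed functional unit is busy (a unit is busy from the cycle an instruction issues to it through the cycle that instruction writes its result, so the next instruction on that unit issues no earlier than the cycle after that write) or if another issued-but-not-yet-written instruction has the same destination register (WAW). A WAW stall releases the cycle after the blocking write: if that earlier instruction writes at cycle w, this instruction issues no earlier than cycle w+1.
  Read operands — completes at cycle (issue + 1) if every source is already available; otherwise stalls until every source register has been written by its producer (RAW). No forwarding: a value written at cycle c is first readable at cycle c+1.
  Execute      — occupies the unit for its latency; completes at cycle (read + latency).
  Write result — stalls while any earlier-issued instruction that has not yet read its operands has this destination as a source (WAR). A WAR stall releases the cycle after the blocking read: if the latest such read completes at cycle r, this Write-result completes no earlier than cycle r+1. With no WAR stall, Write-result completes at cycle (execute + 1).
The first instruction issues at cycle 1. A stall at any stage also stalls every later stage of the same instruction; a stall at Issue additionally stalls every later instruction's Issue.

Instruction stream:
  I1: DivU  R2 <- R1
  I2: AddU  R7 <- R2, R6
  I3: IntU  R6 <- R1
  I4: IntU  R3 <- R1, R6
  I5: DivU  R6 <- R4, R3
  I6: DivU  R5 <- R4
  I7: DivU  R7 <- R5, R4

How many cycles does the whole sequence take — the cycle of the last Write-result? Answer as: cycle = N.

c1: I1 issues→DivU
c2: I1 reads · I2 issues→AddU
c3: I3 issues→IntU
c4: I3 reads
c5: I3 exec-done
c9: I1 exec-done
c10: I1 writes R2
c11: I2 reads
c12: I3 writes R6
c13: I2 exec-done · I4 issues→IntU
c14: I2 writes R7 · I4 reads · I5 issues→DivU
c15: I4 exec-done
c16: I4 writes R3
c17: I5 reads
c24: I5 exec-done
c25: I5 writes R6
c26: I6 issues→DivU
c27: I6 reads
c34: I6 exec-done
c35: I6 writes R5
c36: I7 issues→DivU
c37: I7 reads
c44: I7 exec-done
c45: I7 writes R7

cycle = 45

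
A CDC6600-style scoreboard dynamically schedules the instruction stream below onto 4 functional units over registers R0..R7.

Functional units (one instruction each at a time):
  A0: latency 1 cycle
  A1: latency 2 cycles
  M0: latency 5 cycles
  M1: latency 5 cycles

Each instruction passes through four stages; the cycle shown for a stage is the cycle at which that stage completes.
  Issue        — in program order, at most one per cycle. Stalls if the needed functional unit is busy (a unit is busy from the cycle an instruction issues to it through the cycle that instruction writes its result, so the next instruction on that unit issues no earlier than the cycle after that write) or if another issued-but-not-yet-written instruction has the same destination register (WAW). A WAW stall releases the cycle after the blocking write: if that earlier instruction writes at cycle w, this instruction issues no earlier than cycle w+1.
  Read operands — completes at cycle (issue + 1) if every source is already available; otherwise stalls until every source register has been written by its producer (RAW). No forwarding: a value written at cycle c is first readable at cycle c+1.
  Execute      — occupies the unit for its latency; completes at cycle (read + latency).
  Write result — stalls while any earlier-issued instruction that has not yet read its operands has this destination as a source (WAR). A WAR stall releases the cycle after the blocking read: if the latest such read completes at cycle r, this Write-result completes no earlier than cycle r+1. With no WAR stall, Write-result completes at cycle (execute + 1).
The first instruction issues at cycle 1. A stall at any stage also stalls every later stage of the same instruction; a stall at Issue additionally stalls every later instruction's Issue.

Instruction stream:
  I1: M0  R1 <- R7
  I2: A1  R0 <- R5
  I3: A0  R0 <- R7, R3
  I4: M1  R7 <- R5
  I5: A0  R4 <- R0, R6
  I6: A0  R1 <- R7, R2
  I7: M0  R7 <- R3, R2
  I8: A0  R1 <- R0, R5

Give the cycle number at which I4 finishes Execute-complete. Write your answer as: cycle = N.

c1: issue I1 (M0)
c2: I1 read-ops · issue I2 (A1)
c3: I2 read-ops
c5: I2 finished on A1
c6: I2→R0
c7: I1 finished on M0 · issue I3 (A0)
c8: I1→R1 · I3 read-ops · issue I4 (M1)
c9: I3 finished on A0 · I4 read-ops
c10: I3→R0
c11: issue I5 (A0)
c12: I5 read-ops
c13: I5 finished on A0
c14: I4 finished on M1 · I5→R4
c15: I4→R7 · issue I6 (A0)
c16: I6 read-ops · issue I7 (M0)
c17: I6 finished on A0 · I7 read-ops
c18: I6→R1
c19: issue I8 (A0)
c20: I8 read-ops
c21: I8 finished on A0
c22: I7 finished on M0 · I8→R1
c23: I7→R7

cycle = 14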